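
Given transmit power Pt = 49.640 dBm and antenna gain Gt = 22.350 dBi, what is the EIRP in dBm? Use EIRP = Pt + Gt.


EIRP = Pt + Gt = 49.640 + 22.350 = 71.99 dBm

71.99 dBm


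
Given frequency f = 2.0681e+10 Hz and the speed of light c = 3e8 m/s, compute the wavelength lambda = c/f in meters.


lambda = c / f = 3.0000e+08 / 2.0681e+10 = 0.01451 m

0.01451 m


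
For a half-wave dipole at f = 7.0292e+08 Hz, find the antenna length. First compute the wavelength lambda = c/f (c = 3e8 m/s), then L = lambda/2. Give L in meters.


lambda = c / f = 3.0000e+08 / 7.0292e+08 = 0.4267911 m
L = lambda / 2 = 0.4267911 / 2 = 0.2134 m

0.2134 m


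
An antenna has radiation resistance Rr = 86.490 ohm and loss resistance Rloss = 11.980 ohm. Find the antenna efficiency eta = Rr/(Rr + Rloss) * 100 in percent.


eta = 86.490 / (86.490 + 11.980) * 100 = 87.83%

87.83%


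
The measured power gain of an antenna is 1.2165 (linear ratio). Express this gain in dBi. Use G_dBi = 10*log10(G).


G_dBi = 10 * log10(1.2165) = 0.8511 dBi

0.8511 dBi


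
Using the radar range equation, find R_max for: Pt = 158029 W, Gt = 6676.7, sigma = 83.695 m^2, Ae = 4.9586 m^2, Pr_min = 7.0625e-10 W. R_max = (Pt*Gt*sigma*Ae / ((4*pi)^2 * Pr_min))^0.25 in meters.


R^4 = 158029*6676.7*83.695*4.9586 / ((4*pi)^2 * 7.0625e-10) = 3.926260e+18
R_max = 3.926260e+18^0.25 = 44514 m

44514 m


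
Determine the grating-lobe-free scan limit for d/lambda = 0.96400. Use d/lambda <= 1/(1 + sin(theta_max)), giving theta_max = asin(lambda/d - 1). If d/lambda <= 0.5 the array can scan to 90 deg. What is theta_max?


lambda/d - 1 = 1/0.96400 - 1 = 0.03734440
theta_max = asin(0.03734440) = 2.140 deg

2.140 deg


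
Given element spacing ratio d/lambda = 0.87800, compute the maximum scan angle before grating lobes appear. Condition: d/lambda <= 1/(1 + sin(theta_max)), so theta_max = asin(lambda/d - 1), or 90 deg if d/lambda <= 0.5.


lambda/d - 1 = 1/0.87800 - 1 = 0.1389522
theta_max = asin(0.1389522) = 7.987 deg

7.987 deg


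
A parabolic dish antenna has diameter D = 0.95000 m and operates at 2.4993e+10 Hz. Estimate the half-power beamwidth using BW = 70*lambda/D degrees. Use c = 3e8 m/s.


lambda = c / f = 3.0000e+08 / 2.4993e+10 = 0.01200336 m
BW = 70 * 0.01200336 / 0.95000 = 0.8845 deg

0.8845 deg


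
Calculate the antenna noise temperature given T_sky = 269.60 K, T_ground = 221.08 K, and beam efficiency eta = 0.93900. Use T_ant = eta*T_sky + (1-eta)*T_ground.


T_ant = 0.93900 * 269.60 + (1 - 0.93900) * 221.08 = 266.6 K

266.6 K


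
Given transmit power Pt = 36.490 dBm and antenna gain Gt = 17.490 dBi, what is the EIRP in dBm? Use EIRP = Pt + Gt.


EIRP = Pt + Gt = 36.490 + 17.490 = 53.98 dBm

53.98 dBm


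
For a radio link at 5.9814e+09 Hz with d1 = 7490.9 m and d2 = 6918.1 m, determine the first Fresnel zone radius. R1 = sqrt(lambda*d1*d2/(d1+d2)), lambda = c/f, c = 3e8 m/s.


lambda = c / f = 3.0000e+08 / 5.9814e+09 = 0.05015548 m
R1 = sqrt(0.05015548 * 7490.9 * 6918.1 / (7490.9 + 6918.1)) = 13.43 m

13.43 m


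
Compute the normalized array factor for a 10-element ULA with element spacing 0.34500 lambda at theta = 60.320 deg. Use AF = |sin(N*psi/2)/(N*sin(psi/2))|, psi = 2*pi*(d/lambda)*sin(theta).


psi = 2*pi*0.34500*sin(60.320 deg) = 1.883306 rad
AF = |sin(10*1.883306/2) / (10*sin(1.883306/2))| = 1.020e-03

1.020e-03


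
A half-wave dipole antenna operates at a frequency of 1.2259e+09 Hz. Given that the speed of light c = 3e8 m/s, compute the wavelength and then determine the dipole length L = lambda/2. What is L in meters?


lambda = c / f = 3.0000e+08 / 1.2259e+09 = 0.2447182 m
L = lambda / 2 = 0.2447182 / 2 = 0.1224 m

0.1224 m


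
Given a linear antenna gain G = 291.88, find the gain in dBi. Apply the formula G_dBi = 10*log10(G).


G_dBi = 10 * log10(291.88) = 24.65 dBi

24.65 dBi


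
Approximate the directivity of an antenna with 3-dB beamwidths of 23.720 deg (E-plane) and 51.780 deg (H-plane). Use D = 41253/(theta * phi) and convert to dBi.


D_linear = 41253 / (23.720 * 51.780) = 33.58759
D_dBi = 10 * log10(33.58759) = 15.26 dBi

15.26 dBi


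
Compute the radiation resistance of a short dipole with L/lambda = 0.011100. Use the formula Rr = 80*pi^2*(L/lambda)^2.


Rr = 80 * pi^2 * (0.011100)^2 = 80 * 9.869604 * 1.232100e-04 = 0.09728 ohm

0.09728 ohm


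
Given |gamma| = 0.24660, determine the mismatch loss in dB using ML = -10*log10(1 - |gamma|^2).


ML = -10 * log10(1 - 0.24660^2) = -10 * log10(0.93918844) = 0.2725 dB

0.2725 dB


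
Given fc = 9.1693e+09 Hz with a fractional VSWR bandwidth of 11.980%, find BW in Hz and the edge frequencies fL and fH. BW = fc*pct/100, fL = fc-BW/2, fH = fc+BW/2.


BW = 9.1693e+09 * 11.980/100 = 1.098482e+09 Hz
fL = 9.1693e+09 - 1.098482e+09/2 = 8.620e+09 Hz
fH = 9.1693e+09 + 1.098482e+09/2 = 9.719e+09 Hz

BW=1.098e+09 Hz, fL=8.620e+09 Hz, fH=9.719e+09 Hz


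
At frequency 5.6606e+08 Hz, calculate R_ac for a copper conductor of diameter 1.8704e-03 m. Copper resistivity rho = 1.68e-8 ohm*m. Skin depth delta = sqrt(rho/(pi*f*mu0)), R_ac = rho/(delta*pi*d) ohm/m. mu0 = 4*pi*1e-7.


delta = sqrt(1.68e-8 / (pi * 5.6606e+08 * 4*pi*1e-7)) = 2.741849e-06 m
R_ac = 1.68e-8 / (2.741849e-06 * pi * 1.8704e-03) = 1.043 ohm/m

1.043 ohm/m


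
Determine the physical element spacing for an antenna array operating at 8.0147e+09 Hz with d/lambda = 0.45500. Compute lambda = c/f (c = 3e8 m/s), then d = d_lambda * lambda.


lambda = c / f = 3.0000e+08 / 8.0147e+09 = 0.03743122 m
d = 0.45500 * 0.03743122 = 0.01703 m

0.01703 m


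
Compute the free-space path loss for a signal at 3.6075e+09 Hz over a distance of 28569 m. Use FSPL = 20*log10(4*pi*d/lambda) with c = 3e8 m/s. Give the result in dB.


lambda = c / f = 3.0000e+08 / 3.6075e+09 = 0.08316008 m
FSPL = 20 * log10(4*pi*28569/0.08316008) = 132.7 dB

132.7 dB


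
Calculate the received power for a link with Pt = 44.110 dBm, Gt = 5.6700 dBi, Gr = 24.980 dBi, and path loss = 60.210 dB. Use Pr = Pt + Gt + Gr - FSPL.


Pr = 44.110 + 5.6700 + 24.980 - 60.210 = 14.55 dBm

14.55 dBm


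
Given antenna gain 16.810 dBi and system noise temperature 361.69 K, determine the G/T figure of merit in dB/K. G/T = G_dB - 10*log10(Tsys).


G/T = 16.810 - 10*log10(361.69) = 16.810 - 25.58337 = -8.773 dB/K

-8.773 dB/K


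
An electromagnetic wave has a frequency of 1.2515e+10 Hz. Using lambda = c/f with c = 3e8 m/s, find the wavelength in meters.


lambda = c / f = 3.0000e+08 / 1.2515e+10 = 0.02397 m

0.02397 m


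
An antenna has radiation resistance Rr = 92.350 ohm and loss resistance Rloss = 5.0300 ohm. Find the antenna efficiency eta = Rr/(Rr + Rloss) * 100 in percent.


eta = 92.350 / (92.350 + 5.0300) * 100 = 94.83%

94.83%


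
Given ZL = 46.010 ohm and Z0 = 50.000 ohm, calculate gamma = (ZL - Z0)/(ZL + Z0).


gamma = (46.010 - 50.000) / (46.010 + 50.000) = -0.04156

-0.04156


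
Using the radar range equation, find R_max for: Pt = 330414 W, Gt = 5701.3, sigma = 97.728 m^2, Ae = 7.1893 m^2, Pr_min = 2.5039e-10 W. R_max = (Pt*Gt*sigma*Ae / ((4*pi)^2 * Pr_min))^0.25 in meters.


R^4 = 330414*5701.3*97.728*7.1893 / ((4*pi)^2 * 2.5039e-10) = 3.347351e+19
R_max = 3.347351e+19^0.25 = 76063 m

76063 m


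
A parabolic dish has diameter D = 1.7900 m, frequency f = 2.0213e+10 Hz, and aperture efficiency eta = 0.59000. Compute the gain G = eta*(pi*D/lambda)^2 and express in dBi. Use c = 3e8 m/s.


lambda = c / f = 3.0000e+08 / 2.0213e+10 = 0.01484193 m
G_linear = 0.59000 * (pi * 1.7900 / 0.01484193)^2 = 84698.76
G_dBi = 10 * log10(84698.76) = 49.28 dBi

49.28 dBi


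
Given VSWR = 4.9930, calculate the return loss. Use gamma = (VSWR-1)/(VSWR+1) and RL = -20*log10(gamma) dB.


gamma = (4.9930 - 1) / (4.9930 + 1) = 0.6662773
RL = -20 * log10(0.6662773) = 3.527 dB

3.527 dB


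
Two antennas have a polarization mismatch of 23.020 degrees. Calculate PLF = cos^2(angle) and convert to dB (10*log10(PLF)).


PLF_linear = cos^2(23.020 deg) = 0.8470780
PLF_dB = 10 * log10(0.8470780) = -0.7208 dB

-0.7208 dB


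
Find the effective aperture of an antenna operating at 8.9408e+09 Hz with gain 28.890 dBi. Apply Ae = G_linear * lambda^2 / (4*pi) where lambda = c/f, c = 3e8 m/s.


lambda = c / f = 3.0000e+08 / 8.9408e+09 = 0.03355404 m
G_linear = 10^(28.890/10) = 774.4618
Ae = G_linear * lambda^2 / (4*pi) = 774.4618 * 0.03355404^2 / (4*pi) = 0.06939 m^2

0.06939 m^2


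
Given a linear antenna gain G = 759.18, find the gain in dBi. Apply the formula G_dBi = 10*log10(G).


G_dBi = 10 * log10(759.18) = 28.80 dBi

28.80 dBi


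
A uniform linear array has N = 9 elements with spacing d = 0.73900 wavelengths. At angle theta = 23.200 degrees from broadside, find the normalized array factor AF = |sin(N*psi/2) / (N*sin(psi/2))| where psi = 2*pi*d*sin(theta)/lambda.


psi = 2*pi*0.73900*sin(23.200 deg) = 1.829180 rad
AF = |sin(9*1.829180/2) / (9*sin(1.829180/2))| = 0.1304

0.1304


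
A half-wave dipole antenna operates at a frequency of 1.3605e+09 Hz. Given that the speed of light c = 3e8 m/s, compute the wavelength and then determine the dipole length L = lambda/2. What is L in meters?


lambda = c / f = 3.0000e+08 / 1.3605e+09 = 0.2205072 m
L = lambda / 2 = 0.2205072 / 2 = 0.1103 m

0.1103 m


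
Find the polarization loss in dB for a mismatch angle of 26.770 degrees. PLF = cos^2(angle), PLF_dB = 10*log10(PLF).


PLF_linear = cos^2(26.770 deg) = 0.7971307
PLF_dB = 10 * log10(0.7971307) = -0.9847 dB

-0.9847 dB


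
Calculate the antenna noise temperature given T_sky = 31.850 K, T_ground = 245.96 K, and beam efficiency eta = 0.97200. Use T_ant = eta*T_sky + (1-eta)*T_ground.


T_ant = 0.97200 * 31.850 + (1 - 0.97200) * 245.96 = 37.85 K

37.85 K


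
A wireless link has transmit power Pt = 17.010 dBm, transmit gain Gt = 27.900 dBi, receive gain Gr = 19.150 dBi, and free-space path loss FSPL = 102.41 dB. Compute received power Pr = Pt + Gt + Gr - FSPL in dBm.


Pr = 17.010 + 27.900 + 19.150 - 102.41 = -38.35 dBm

-38.35 dBm


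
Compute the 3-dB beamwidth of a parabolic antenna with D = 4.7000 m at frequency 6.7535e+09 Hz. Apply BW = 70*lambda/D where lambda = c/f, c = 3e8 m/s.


lambda = c / f = 3.0000e+08 / 6.7535e+09 = 0.04442141 m
BW = 70 * 0.04442141 / 4.7000 = 0.6616 deg

0.6616 deg


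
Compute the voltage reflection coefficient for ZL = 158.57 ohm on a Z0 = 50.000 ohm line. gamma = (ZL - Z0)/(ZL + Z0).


gamma = (158.57 - 50.000) / (158.57 + 50.000) = 0.5205

0.5205


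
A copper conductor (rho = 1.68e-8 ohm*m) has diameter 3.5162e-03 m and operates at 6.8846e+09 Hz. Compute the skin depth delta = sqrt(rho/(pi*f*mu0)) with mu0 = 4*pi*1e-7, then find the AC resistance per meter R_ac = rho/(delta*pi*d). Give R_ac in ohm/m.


delta = sqrt(1.68e-8 / (pi * 6.8846e+09 * 4*pi*1e-7)) = 7.862043e-07 m
R_ac = 1.68e-8 / (7.862043e-07 * pi * 3.5162e-03) = 1.934 ohm/m

1.934 ohm/m


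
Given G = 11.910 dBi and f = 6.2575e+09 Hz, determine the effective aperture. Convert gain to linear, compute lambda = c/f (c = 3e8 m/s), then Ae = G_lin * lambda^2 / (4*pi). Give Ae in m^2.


lambda = c / f = 3.0000e+08 / 6.2575e+09 = 0.04794247 m
G_linear = 10^(11.910/10) = 15.52387
Ae = G_linear * lambda^2 / (4*pi) = 15.52387 * 0.04794247^2 / (4*pi) = 2.839e-03 m^2

2.839e-03 m^2


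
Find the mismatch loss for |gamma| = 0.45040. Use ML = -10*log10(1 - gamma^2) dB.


ML = -10 * log10(1 - 0.45040^2) = -10 * log10(0.79713984) = 0.9847 dB

0.9847 dB


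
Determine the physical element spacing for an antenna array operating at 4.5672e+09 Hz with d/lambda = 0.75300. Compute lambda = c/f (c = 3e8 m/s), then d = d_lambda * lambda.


lambda = c / f = 3.0000e+08 / 4.5672e+09 = 0.06568576 m
d = 0.75300 * 0.06568576 = 0.04946 m

0.04946 m


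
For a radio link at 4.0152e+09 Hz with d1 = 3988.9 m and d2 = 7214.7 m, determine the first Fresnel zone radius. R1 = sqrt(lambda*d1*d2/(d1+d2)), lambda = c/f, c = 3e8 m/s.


lambda = c / f = 3.0000e+08 / 4.0152e+09 = 0.07471608 m
R1 = sqrt(0.07471608 * 3988.9 * 7214.7 / (3988.9 + 7214.7)) = 13.85 m

13.85 m


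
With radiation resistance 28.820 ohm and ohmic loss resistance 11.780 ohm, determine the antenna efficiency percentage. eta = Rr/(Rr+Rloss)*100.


eta = 28.820 / (28.820 + 11.780) * 100 = 70.99%

70.99%


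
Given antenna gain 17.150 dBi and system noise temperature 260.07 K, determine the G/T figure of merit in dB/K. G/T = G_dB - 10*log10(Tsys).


G/T = 17.150 - 10*log10(260.07) = 17.150 - 24.15090 = -7.001 dB/K

-7.001 dB/K


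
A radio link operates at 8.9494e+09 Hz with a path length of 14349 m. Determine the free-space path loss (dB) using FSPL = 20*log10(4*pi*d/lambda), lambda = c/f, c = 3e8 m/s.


lambda = c / f = 3.0000e+08 / 8.9494e+09 = 0.03352180 m
FSPL = 20 * log10(4*pi*14349/0.03352180) = 134.6 dB

134.6 dB


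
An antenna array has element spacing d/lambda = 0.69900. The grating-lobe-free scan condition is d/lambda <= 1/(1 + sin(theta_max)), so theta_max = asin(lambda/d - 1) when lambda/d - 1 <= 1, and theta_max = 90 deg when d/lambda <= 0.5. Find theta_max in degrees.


lambda/d - 1 = 1/0.69900 - 1 = 0.4306152
theta_max = asin(0.4306152) = 25.51 deg

25.51 deg


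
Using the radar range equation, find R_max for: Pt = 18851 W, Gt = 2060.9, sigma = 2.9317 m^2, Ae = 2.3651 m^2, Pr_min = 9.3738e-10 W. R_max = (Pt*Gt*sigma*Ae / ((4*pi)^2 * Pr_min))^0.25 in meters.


R^4 = 18851*2060.9*2.9317*2.3651 / ((4*pi)^2 * 9.3738e-10) = 1.819805e+15
R_max = 1.819805e+15^0.25 = 6531 m

6531 m


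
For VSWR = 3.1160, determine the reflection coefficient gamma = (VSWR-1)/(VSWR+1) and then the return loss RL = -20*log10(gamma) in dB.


gamma = (3.1160 - 1) / (3.1160 + 1) = 0.5140914
RL = -20 * log10(0.5140914) = 5.779 dB

5.779 dB


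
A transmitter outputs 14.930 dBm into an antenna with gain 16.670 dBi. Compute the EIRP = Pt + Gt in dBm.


EIRP = Pt + Gt = 14.930 + 16.670 = 31.60 dBm

31.60 dBm


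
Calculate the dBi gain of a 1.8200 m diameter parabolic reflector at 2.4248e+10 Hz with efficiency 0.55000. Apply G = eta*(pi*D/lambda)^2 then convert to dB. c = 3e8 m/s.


lambda = c / f = 3.0000e+08 / 2.4248e+10 = 0.01237215 m
G_linear = 0.55000 * (pi * 1.8200 / 0.01237215)^2 = 117466.7
G_dBi = 10 * log10(117466.7) = 50.70 dBi

50.70 dBi


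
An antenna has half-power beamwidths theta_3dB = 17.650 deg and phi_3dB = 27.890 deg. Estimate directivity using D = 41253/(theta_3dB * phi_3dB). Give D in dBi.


D_linear = 41253 / (17.650 * 27.890) = 83.80353
D_dBi = 10 * log10(83.80353) = 19.23 dBi

19.23 dBi


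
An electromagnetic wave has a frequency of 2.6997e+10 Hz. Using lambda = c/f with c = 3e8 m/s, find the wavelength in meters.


lambda = c / f = 3.0000e+08 / 2.6997e+10 = 0.01111 m

0.01111 m


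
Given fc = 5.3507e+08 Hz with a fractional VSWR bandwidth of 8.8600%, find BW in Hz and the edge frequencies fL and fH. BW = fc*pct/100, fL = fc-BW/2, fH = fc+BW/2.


BW = 5.3507e+08 * 8.8600/100 = 4.740720e+07 Hz
fL = 5.3507e+08 - 4.740720e+07/2 = 5.114e+08 Hz
fH = 5.3507e+08 + 4.740720e+07/2 = 5.588e+08 Hz

BW=4.741e+07 Hz, fL=5.114e+08 Hz, fH=5.588e+08 Hz


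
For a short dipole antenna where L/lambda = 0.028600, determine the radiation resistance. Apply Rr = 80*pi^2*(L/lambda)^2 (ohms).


Rr = 80 * pi^2 * (0.028600)^2 = 80 * 9.869604 * 8.179600e-04 = 0.6458 ohm

0.6458 ohm


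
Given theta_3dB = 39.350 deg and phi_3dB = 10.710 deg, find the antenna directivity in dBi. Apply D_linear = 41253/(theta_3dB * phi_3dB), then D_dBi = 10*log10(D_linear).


D_linear = 41253 / (39.350 * 10.710) = 97.88617
D_dBi = 10 * log10(97.88617) = 19.91 dBi

19.91 dBi


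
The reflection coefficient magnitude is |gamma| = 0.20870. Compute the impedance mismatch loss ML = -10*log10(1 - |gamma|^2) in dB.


ML = -10 * log10(1 - 0.20870^2) = -10 * log10(0.95644431) = 0.1934 dB

0.1934 dB


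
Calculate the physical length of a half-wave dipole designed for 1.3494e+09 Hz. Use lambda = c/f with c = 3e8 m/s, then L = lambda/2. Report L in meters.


lambda = c / f = 3.0000e+08 / 1.3494e+09 = 0.2223210 m
L = lambda / 2 = 0.2223210 / 2 = 0.1112 m

0.1112 m


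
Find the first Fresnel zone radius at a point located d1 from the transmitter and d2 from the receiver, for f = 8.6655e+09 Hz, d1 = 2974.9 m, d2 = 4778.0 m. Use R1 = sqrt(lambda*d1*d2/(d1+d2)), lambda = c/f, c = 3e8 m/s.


lambda = c / f = 3.0000e+08 / 8.6655e+09 = 0.03462005 m
R1 = sqrt(0.03462005 * 2974.9 * 4778.0 / (2974.9 + 4778.0)) = 7.967 m

7.967 m


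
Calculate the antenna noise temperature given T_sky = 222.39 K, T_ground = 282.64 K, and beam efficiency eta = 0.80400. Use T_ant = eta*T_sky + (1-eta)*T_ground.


T_ant = 0.80400 * 222.39 + (1 - 0.80400) * 282.64 = 234.2 K

234.2 K


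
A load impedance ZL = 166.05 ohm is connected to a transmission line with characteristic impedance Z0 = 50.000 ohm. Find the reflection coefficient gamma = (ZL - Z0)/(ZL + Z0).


gamma = (166.05 - 50.000) / (166.05 + 50.000) = 0.5371

0.5371


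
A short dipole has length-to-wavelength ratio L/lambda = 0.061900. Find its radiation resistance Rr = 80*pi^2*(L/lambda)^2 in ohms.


Rr = 80 * pi^2 * (0.061900)^2 = 80 * 9.869604 * 3.831610e-03 = 3.025 ohm

3.025 ohm


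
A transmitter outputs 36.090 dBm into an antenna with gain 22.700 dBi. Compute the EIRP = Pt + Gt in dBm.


EIRP = Pt + Gt = 36.090 + 22.700 = 58.79 dBm

58.79 dBm


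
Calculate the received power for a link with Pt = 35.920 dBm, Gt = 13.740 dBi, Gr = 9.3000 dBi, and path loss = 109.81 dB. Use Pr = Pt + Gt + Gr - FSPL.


Pr = 35.920 + 13.740 + 9.3000 - 109.81 = -50.85 dBm

-50.85 dBm


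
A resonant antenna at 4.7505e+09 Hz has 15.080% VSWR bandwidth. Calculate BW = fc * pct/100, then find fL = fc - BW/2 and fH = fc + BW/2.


BW = 4.7505e+09 * 15.080/100 = 7.163754e+08 Hz
fL = 4.7505e+09 - 7.163754e+08/2 = 4.392e+09 Hz
fH = 4.7505e+09 + 7.163754e+08/2 = 5.109e+09 Hz

BW=7.164e+08 Hz, fL=4.392e+09 Hz, fH=5.109e+09 Hz


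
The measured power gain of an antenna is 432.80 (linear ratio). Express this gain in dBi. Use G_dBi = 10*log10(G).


G_dBi = 10 * log10(432.80) = 26.36 dBi

26.36 dBi


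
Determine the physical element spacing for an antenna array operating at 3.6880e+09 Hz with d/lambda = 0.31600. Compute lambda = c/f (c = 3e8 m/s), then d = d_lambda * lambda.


lambda = c / f = 3.0000e+08 / 3.6880e+09 = 0.08134490 m
d = 0.31600 * 0.08134490 = 0.02570 m

0.02570 m


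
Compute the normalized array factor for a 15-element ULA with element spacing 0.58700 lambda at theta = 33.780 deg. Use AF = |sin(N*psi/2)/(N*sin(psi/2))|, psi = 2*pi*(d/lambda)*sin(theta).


psi = 2*pi*0.58700*sin(33.780 deg) = 2.050676 rad
AF = |sin(15*2.050676/2) / (15*sin(2.050676/2))| = 0.02511

0.02511


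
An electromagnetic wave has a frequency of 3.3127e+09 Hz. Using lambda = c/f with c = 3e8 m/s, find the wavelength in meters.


lambda = c / f = 3.0000e+08 / 3.3127e+09 = 0.09056 m

0.09056 m


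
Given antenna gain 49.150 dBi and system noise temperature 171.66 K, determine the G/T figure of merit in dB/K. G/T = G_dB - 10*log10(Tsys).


G/T = 49.150 - 10*log10(171.66) = 49.150 - 22.34669 = 26.80 dB/K

26.80 dB/K


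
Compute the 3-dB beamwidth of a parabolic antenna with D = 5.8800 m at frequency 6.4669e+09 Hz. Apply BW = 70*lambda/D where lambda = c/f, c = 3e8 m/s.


lambda = c / f = 3.0000e+08 / 6.4669e+09 = 0.04639008 m
BW = 70 * 0.04639008 / 5.8800 = 0.5523 deg

0.5523 deg


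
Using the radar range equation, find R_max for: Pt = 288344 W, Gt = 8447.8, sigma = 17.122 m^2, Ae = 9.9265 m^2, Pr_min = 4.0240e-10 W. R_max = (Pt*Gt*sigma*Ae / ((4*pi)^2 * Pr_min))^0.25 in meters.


R^4 = 288344*8447.8*17.122*9.9265 / ((4*pi)^2 * 4.0240e-10) = 6.515196e+18
R_max = 6.515196e+18^0.25 = 50522 m

50522 m


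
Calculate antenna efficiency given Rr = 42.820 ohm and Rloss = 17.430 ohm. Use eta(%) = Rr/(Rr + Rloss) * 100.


eta = 42.820 / (42.820 + 17.430) * 100 = 71.07%

71.07%


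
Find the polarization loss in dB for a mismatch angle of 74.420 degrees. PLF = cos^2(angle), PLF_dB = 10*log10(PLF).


PLF_linear = cos^2(74.420 deg) = 0.07213715
PLF_dB = 10 * log10(0.07213715) = -11.42 dB

-11.42 dB


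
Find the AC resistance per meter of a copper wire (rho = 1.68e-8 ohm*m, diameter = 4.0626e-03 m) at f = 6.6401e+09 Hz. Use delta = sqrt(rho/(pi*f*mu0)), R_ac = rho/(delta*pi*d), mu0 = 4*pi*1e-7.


delta = sqrt(1.68e-8 / (pi * 6.6401e+09 * 4*pi*1e-7)) = 8.005482e-07 m
R_ac = 1.68e-8 / (8.005482e-07 * pi * 4.0626e-03) = 1.644 ohm/m

1.644 ohm/m


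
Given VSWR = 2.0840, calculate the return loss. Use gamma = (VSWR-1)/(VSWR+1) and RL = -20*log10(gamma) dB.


gamma = (2.0840 - 1) / (2.0840 + 1) = 0.3514916
RL = -20 * log10(0.3514916) = 9.082 dB

9.082 dB


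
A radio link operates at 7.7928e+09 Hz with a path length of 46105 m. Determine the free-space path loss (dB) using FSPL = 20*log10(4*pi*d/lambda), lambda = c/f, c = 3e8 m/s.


lambda = c / f = 3.0000e+08 / 7.7928e+09 = 0.03849707 m
FSPL = 20 * log10(4*pi*46105/0.03849707) = 143.6 dB

143.6 dB


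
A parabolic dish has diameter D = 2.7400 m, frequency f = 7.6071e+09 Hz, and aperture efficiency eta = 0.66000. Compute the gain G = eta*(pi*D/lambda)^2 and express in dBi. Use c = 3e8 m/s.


lambda = c / f = 3.0000e+08 / 7.6071e+09 = 0.03943684 m
G_linear = 0.66000 * (pi * 2.7400 / 0.03943684)^2 = 31444.20
G_dBi = 10 * log10(31444.20) = 44.98 dBi

44.98 dBi


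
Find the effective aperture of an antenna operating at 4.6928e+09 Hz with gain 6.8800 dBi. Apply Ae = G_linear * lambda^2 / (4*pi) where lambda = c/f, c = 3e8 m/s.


lambda = c / f = 3.0000e+08 / 4.6928e+09 = 0.06392772 m
G_linear = 10^(6.8800/10) = 4.875285
Ae = G_linear * lambda^2 / (4*pi) = 4.875285 * 0.06392772^2 / (4*pi) = 1.586e-03 m^2

1.586e-03 m^2


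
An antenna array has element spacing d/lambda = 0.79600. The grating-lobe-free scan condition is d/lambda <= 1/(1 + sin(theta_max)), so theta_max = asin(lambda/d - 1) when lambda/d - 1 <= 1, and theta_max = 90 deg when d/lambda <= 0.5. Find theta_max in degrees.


lambda/d - 1 = 1/0.79600 - 1 = 0.2562814
theta_max = asin(0.2562814) = 14.85 deg

14.85 deg


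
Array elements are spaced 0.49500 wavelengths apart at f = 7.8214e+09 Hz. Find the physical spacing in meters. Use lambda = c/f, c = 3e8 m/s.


lambda = c / f = 3.0000e+08 / 7.8214e+09 = 0.03835630 m
d = 0.49500 * 0.03835630 = 0.01899 m

0.01899 m


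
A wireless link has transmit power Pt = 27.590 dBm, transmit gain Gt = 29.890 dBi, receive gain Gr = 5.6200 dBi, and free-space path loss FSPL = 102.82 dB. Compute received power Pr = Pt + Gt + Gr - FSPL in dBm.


Pr = 27.590 + 29.890 + 5.6200 - 102.82 = -39.72 dBm

-39.72 dBm


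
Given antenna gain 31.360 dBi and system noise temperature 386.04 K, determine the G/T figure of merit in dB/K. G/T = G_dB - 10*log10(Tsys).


G/T = 31.360 - 10*log10(386.04) = 31.360 - 25.86632 = 5.494 dB/K

5.494 dB/K


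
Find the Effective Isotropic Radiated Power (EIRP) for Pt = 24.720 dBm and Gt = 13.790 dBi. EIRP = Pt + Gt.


EIRP = Pt + Gt = 24.720 + 13.790 = 38.51 dBm

38.51 dBm


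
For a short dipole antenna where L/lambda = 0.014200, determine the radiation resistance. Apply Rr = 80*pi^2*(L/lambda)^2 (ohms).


Rr = 80 * pi^2 * (0.014200)^2 = 80 * 9.869604 * 2.016400e-04 = 0.1592 ohm

0.1592 ohm


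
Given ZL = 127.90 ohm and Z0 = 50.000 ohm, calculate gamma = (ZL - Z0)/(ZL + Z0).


gamma = (127.90 - 50.000) / (127.90 + 50.000) = 0.4379

0.4379


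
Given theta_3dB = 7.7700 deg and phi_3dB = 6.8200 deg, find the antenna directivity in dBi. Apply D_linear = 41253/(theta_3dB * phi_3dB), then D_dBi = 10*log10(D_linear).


D_linear = 41253 / (7.7700 * 6.8200) = 778.4848
D_dBi = 10 * log10(778.4848) = 28.91 dBi

28.91 dBi


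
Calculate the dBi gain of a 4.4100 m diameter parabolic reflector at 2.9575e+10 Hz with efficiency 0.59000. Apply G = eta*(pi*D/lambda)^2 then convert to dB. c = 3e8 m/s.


lambda = c / f = 3.0000e+08 / 2.9575e+10 = 0.01014370 m
G_linear = 0.59000 * (pi * 4.4100 / 0.01014370)^2 = 1.100617e+06
G_dBi = 10 * log10(1.100617e+06) = 60.42 dBi

60.42 dBi


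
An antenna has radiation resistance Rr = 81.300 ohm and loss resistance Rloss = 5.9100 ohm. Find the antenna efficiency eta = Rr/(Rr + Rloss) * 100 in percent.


eta = 81.300 / (81.300 + 5.9100) * 100 = 93.22%

93.22%


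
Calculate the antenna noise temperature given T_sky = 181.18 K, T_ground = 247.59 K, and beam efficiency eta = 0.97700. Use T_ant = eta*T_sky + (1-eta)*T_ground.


T_ant = 0.97700 * 181.18 + (1 - 0.97700) * 247.59 = 182.7 K

182.7 K


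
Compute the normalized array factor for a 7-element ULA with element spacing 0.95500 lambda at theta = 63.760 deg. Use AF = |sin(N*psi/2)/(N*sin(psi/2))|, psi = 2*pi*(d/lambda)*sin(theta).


psi = 2*pi*0.95500*sin(63.760 deg) = 5.382096 rad
AF = |sin(7*5.382096/2) / (7*sin(5.382096/2))| = 4.009e-03

4.009e-03


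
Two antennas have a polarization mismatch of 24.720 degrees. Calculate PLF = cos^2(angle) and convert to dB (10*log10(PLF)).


PLF_linear = cos^2(24.720 deg) = 0.8251220
PLF_dB = 10 * log10(0.8251220) = -0.8348 dB

-0.8348 dB


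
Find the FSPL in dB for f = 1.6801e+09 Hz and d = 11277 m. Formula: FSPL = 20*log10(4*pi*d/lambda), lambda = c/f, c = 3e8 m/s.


lambda = c / f = 3.0000e+08 / 1.6801e+09 = 0.1785608 m
FSPL = 20 * log10(4*pi*11277/0.1785608) = 118.0 dB

118.0 dB


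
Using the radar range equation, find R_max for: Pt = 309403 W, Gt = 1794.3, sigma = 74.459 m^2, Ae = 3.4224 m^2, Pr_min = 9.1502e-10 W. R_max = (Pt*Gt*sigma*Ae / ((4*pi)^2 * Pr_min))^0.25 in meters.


R^4 = 309403*1794.3*74.459*3.4224 / ((4*pi)^2 * 9.1502e-10) = 9.790779e+17
R_max = 9.790779e+17^0.25 = 31456 m

31456 m


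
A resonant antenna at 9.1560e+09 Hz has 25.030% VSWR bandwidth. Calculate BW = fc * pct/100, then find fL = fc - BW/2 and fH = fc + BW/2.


BW = 9.1560e+09 * 25.030/100 = 2.291747e+09 Hz
fL = 9.1560e+09 - 2.291747e+09/2 = 8.010e+09 Hz
fH = 9.1560e+09 + 2.291747e+09/2 = 1.030e+10 Hz

BW=2.292e+09 Hz, fL=8.010e+09 Hz, fH=1.030e+10 Hz


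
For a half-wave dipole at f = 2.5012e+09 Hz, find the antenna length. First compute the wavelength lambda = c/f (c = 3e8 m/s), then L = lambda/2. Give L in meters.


lambda = c / f = 3.0000e+08 / 2.5012e+09 = 0.1199424 m
L = lambda / 2 = 0.1199424 / 2 = 0.05997 m

0.05997 m


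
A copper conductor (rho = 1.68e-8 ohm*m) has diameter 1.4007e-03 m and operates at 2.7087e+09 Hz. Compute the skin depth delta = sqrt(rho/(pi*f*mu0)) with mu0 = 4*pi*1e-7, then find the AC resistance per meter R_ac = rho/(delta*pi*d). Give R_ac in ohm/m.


delta = sqrt(1.68e-8 / (pi * 2.7087e+09 * 4*pi*1e-7)) = 1.253413e-06 m
R_ac = 1.68e-8 / (1.253413e-06 * pi * 1.4007e-03) = 3.046 ohm/m

3.046 ohm/m


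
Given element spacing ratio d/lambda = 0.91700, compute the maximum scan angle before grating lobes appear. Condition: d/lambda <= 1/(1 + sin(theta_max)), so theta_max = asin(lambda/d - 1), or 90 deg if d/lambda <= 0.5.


lambda/d - 1 = 1/0.91700 - 1 = 0.09051254
theta_max = asin(0.09051254) = 5.193 deg

5.193 deg


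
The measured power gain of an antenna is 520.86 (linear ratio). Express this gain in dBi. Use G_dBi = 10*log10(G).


G_dBi = 10 * log10(520.86) = 27.17 dBi

27.17 dBi


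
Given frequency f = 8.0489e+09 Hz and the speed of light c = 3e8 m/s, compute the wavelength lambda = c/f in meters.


lambda = c / f = 3.0000e+08 / 8.0489e+09 = 0.03727 m

0.03727 m


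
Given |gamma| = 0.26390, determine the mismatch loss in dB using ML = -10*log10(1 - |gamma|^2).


ML = -10 * log10(1 - 0.26390^2) = -10 * log10(0.93035679) = 0.3135 dB

0.3135 dB


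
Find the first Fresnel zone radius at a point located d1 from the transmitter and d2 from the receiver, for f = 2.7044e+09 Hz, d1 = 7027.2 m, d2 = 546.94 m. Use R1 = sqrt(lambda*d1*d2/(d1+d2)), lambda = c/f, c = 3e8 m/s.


lambda = c / f = 3.0000e+08 / 2.7044e+09 = 0.1109303 m
R1 = sqrt(0.1109303 * 7027.2 * 546.94 / (7027.2 + 546.94)) = 7.503 m

7.503 m


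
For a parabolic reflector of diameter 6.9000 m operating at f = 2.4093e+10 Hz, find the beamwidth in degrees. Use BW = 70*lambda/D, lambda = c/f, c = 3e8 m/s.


lambda = c / f = 3.0000e+08 / 2.4093e+10 = 0.01245175 m
BW = 70 * 0.01245175 / 6.9000 = 0.1263 deg

0.1263 deg


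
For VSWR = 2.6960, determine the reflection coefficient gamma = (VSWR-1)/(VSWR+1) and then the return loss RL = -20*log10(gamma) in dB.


gamma = (2.6960 - 1) / (2.6960 + 1) = 0.4588745
RL = -20 * log10(0.4588745) = 6.766 dB

6.766 dB


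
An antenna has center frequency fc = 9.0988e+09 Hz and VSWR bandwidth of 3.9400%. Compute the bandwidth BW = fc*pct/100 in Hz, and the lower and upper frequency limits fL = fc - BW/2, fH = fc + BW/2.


BW = 9.0988e+09 * 3.9400/100 = 3.584927e+08 Hz
fL = 9.0988e+09 - 3.584927e+08/2 = 8.920e+09 Hz
fH = 9.0988e+09 + 3.584927e+08/2 = 9.278e+09 Hz

BW=3.585e+08 Hz, fL=8.920e+09 Hz, fH=9.278e+09 Hz


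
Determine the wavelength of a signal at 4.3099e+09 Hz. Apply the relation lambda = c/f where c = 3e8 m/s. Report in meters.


lambda = c / f = 3.0000e+08 / 4.3099e+09 = 0.06961 m

0.06961 m


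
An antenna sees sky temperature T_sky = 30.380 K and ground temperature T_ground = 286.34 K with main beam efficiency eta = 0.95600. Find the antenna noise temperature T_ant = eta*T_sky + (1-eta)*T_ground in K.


T_ant = 0.95600 * 30.380 + (1 - 0.95600) * 286.34 = 41.64 K

41.64 K


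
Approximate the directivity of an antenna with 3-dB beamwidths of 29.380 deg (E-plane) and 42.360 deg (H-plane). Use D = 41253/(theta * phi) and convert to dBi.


D_linear = 41253 / (29.380 * 42.360) = 33.14727
D_dBi = 10 * log10(33.14727) = 15.20 dBi

15.20 dBi


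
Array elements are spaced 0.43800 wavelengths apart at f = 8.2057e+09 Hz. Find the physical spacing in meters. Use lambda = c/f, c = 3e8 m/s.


lambda = c / f = 3.0000e+08 / 8.2057e+09 = 0.03655995 m
d = 0.43800 * 0.03655995 = 0.01601 m

0.01601 m


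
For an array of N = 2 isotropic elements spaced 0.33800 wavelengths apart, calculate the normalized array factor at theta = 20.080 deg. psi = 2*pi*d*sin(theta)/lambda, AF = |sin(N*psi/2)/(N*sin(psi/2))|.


psi = 2*pi*0.33800*sin(20.080 deg) = 0.7291396 rad
AF = |sin(2*0.7291396/2) / (2*sin(0.7291396/2))| = 0.9343

0.9343


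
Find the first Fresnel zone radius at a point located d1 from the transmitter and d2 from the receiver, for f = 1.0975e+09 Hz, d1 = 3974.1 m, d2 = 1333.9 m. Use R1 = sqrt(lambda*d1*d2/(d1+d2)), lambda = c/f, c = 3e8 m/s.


lambda = c / f = 3.0000e+08 / 1.0975e+09 = 0.2733485 m
R1 = sqrt(0.2733485 * 3974.1 * 1333.9 / (3974.1 + 1333.9)) = 16.52 m

16.52 m


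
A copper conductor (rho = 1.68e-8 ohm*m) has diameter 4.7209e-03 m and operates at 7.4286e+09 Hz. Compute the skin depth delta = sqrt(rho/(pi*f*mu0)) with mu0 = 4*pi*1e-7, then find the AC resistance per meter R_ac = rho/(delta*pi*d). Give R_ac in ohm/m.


delta = sqrt(1.68e-8 / (pi * 7.4286e+09 * 4*pi*1e-7)) = 7.568700e-07 m
R_ac = 1.68e-8 / (7.568700e-07 * pi * 4.7209e-03) = 1.497 ohm/m

1.497 ohm/m


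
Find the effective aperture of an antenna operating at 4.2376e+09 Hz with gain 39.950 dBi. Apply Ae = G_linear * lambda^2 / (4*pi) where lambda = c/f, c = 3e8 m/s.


lambda = c / f = 3.0000e+08 / 4.2376e+09 = 0.07079479 m
G_linear = 10^(39.950/10) = 9885.531
Ae = G_linear * lambda^2 / (4*pi) = 9885.531 * 0.07079479^2 / (4*pi) = 3.943 m^2

3.943 m^2


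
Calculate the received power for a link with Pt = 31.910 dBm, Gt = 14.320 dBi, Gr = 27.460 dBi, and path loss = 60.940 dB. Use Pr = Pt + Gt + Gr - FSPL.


Pr = 31.910 + 14.320 + 27.460 - 60.940 = 12.75 dBm

12.75 dBm


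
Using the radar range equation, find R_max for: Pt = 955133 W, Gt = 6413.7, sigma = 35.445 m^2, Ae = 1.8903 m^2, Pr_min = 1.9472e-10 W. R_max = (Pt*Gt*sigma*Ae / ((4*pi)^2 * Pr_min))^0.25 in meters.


R^4 = 955133*6413.7*35.445*1.8903 / ((4*pi)^2 * 1.9472e-10) = 1.334836e+19
R_max = 1.334836e+19^0.25 = 60445 m

60445 m


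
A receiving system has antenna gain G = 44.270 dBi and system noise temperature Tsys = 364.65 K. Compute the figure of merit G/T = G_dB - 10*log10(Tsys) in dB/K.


G/T = 44.270 - 10*log10(364.65) = 44.270 - 25.61876 = 18.65 dB/K

18.65 dB/K


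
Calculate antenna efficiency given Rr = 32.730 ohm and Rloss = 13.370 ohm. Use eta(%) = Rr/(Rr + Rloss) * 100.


eta = 32.730 / (32.730 + 13.370) * 100 = 71.00%

71.00%


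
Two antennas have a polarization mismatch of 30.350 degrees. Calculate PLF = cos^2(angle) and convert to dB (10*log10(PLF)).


PLF_linear = cos^2(30.350 deg) = 0.7446912
PLF_dB = 10 * log10(0.7446912) = -1.280 dB

-1.280 dB


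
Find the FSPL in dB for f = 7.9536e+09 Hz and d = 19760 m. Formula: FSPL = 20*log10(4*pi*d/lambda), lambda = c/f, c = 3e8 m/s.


lambda = c / f = 3.0000e+08 / 7.9536e+09 = 0.03771877 m
FSPL = 20 * log10(4*pi*19760/0.03771877) = 136.4 dB

136.4 dB


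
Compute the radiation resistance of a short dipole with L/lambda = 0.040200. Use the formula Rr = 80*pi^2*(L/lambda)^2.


Rr = 80 * pi^2 * (0.040200)^2 = 80 * 9.869604 * 1.616040e-03 = 1.276 ohm

1.276 ohm


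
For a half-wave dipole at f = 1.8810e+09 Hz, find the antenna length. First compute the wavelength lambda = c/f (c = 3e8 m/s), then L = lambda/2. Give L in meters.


lambda = c / f = 3.0000e+08 / 1.8810e+09 = 0.1594896 m
L = lambda / 2 = 0.1594896 / 2 = 0.07974 m

0.07974 m


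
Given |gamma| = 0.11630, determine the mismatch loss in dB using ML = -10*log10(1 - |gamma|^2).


ML = -10 * log10(1 - 0.11630^2) = -10 * log10(0.98647431) = 0.05914 dB

0.05914 dB


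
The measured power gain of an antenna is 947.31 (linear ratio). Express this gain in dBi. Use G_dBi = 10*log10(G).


G_dBi = 10 * log10(947.31) = 29.76 dBi

29.76 dBi


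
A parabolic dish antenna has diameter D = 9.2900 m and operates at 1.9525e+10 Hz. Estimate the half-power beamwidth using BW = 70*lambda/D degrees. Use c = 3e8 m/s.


lambda = c / f = 3.0000e+08 / 1.9525e+10 = 0.01536492 m
BW = 70 * 0.01536492 / 9.2900 = 0.1158 deg

0.1158 deg


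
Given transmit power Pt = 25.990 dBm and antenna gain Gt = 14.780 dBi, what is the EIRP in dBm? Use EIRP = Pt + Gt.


EIRP = Pt + Gt = 25.990 + 14.780 = 40.77 dBm

40.77 dBm


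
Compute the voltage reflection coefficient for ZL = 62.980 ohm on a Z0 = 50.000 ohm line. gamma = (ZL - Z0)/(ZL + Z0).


gamma = (62.980 - 50.000) / (62.980 + 50.000) = 0.1149

0.1149


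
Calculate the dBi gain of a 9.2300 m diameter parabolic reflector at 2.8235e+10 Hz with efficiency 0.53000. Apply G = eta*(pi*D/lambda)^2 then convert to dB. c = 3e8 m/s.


lambda = c / f = 3.0000e+08 / 2.8235e+10 = 0.01062511 m
G_linear = 0.53000 * (pi * 9.2300 / 0.01062511)^2 = 3.947409e+06
G_dBi = 10 * log10(3.947409e+06) = 65.96 dBi

65.96 dBi


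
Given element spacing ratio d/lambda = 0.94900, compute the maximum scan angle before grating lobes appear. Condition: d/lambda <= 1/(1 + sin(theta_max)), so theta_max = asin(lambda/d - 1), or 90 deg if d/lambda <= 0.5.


lambda/d - 1 = 1/0.94900 - 1 = 0.05374078
theta_max = asin(0.05374078) = 3.081 deg

3.081 deg


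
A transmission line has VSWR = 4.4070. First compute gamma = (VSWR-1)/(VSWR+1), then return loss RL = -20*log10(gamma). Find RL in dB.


gamma = (4.4070 - 1) / (4.4070 + 1) = 0.6301091
RL = -20 * log10(0.6301091) = 4.012 dB

4.012 dB


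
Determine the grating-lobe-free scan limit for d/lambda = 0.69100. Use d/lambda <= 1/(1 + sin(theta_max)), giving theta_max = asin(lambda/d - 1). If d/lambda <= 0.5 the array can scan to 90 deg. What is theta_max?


lambda/d - 1 = 1/0.69100 - 1 = 0.4471780
theta_max = asin(0.4471780) = 26.56 deg

26.56 deg


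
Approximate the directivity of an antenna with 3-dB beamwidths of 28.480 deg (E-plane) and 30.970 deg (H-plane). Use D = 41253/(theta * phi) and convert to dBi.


D_linear = 41253 / (28.480 * 30.970) = 46.77075
D_dBi = 10 * log10(46.77075) = 16.70 dBi

16.70 dBi


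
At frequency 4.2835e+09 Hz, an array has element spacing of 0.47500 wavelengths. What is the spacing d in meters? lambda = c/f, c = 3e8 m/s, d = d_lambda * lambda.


lambda = c / f = 3.0000e+08 / 4.2835e+09 = 0.07003619 m
d = 0.47500 * 0.07003619 = 0.03327 m

0.03327 m


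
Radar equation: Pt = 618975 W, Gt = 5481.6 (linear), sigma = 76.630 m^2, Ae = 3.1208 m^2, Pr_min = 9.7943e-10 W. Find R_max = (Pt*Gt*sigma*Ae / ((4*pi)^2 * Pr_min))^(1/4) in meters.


R^4 = 618975*5481.6*76.630*3.1208 / ((4*pi)^2 * 9.7943e-10) = 5.246287e+18
R_max = 5.246287e+18^0.25 = 47859 m

47859 m


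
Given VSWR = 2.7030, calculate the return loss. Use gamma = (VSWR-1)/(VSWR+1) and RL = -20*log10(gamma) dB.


gamma = (2.7030 - 1) / (2.7030 + 1) = 0.4598974
RL = -20 * log10(0.4598974) = 6.747 dB

6.747 dB


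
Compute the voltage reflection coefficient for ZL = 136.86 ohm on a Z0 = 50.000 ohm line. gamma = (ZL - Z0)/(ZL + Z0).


gamma = (136.86 - 50.000) / (136.86 + 50.000) = 0.4648

0.4648


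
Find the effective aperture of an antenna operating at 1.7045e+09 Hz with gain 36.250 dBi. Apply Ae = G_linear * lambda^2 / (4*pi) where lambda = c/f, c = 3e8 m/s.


lambda = c / f = 3.0000e+08 / 1.7045e+09 = 0.1760047 m
G_linear = 10^(36.250/10) = 4216.965
Ae = G_linear * lambda^2 / (4*pi) = 4216.965 * 0.1760047^2 / (4*pi) = 10.40 m^2

10.40 m^2


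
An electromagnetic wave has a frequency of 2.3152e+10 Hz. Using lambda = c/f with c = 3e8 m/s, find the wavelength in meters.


lambda = c / f = 3.0000e+08 / 2.3152e+10 = 0.01296 m

0.01296 m


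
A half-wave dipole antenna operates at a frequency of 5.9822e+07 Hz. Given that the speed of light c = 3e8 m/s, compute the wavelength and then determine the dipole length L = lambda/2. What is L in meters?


lambda = c / f = 3.0000e+08 / 5.9822e+07 = 5.014877 m
L = lambda / 2 = 5.014877 / 2 = 2.507 m

2.507 m


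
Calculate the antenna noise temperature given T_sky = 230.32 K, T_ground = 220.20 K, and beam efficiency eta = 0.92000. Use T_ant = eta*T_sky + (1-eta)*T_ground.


T_ant = 0.92000 * 230.32 + (1 - 0.92000) * 220.20 = 229.5 K

229.5 K


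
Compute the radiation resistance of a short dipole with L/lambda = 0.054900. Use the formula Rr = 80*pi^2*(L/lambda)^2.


Rr = 80 * pi^2 * (0.054900)^2 = 80 * 9.869604 * 3.014010e-03 = 2.380 ohm

2.380 ohm


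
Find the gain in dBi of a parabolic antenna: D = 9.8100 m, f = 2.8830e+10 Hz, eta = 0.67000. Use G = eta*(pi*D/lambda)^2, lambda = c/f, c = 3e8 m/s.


lambda = c / f = 3.0000e+08 / 2.8830e+10 = 0.01040583 m
G_linear = 0.67000 * (pi * 9.8100 / 0.01040583)^2 = 5.877046e+06
G_dBi = 10 * log10(5.877046e+06) = 67.69 dBi

67.69 dBi


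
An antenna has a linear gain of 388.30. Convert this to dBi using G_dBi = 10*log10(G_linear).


G_dBi = 10 * log10(388.30) = 25.89 dBi

25.89 dBi


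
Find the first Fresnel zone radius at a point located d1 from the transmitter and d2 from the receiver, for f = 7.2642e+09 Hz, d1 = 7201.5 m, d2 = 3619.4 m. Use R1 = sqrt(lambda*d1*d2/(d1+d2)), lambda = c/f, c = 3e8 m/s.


lambda = c / f = 3.0000e+08 / 7.2642e+09 = 0.04129842 m
R1 = sqrt(0.04129842 * 7201.5 * 3619.4 / (7201.5 + 3619.4)) = 9.974 m

9.974 m


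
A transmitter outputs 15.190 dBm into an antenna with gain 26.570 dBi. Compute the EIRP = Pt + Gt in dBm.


EIRP = Pt + Gt = 15.190 + 26.570 = 41.76 dBm

41.76 dBm


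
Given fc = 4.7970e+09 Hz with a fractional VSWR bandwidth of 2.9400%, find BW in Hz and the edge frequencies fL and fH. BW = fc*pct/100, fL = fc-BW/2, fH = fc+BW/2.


BW = 4.7970e+09 * 2.9400/100 = 1.410318e+08 Hz
fL = 4.7970e+09 - 1.410318e+08/2 = 4.726e+09 Hz
fH = 4.7970e+09 + 1.410318e+08/2 = 4.868e+09 Hz

BW=1.410e+08 Hz, fL=4.726e+09 Hz, fH=4.868e+09 Hz
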